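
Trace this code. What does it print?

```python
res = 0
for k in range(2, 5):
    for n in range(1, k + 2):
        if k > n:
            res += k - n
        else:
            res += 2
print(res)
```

22

k=2,n=1: 2>1, res = 0+1 = 1
k=2,n=2: not 2>2, res = 1+2 = 3
k=2,n=3: not 2>3, res = 3+2 = 5
k=3,n=1: 3>1, res = 5+2 = 7
k=3,n=2: 3>2, res = 7+1 = 8
k=3,n=3: not 3>3, res = 8+2 = 10
k=3,n=4: not 3>4, res = 10+2 = 12
k=4,n=1: 4>1, res = 12+3 = 15
k=4,n=2: 4>2, res = 15+2 = 17
k=4,n=3: 4>3, res = 17+1 = 18
k=4,n=4: not 4>4, res = 18+2 = 20
k=4,n=5: not 4>5, res = 20+2 = 22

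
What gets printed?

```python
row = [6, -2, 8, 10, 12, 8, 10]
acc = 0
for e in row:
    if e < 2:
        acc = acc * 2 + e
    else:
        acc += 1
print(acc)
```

5

e=6: not <2, acc = 0+1 = 1
e=-2: <2, acc = 1*2+(-2) = 0
e=8: not <2, acc = 0+1 = 1
e=10: not <2, acc = 1+1 = 2
e=12: not <2, acc = 2+1 = 3
e=8: not <2, acc = 3+1 = 4
e=10: not <2, acc = 4+1 = 5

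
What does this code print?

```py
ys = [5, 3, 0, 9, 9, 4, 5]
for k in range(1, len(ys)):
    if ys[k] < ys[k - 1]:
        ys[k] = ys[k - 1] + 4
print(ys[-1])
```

29

k=1: 3<5, ys[1] = 5+4 = 9 → [5, 9, 0, 9, 9, 4, 5]
k=2: 0<9, ys[2] = 9+4 = 13 → [5, 9, 13, 9, 9, 4, 5]
k=3: 9<13, ys[3] = 13+4 = 17 → [5, 9, 13, 17, 9, 4, 5]
k=4: 9<17, ys[4] = 17+4 = 21 → [5, 9, 13, 17, 21, 4, 5]
k=5: 4<21, ys[5] = 21+4 = 25 → [5, 9, 13, 17, 21, 25, 5]
k=6: 5<25, ys[6] = 25+4 = 29 → [5, 9, 13, 17, 21, 25, 29]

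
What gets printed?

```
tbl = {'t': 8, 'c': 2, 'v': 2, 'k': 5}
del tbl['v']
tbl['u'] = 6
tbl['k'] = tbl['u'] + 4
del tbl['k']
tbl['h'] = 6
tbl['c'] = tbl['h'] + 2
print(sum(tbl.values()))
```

del 'v' → {'t': 8, 'c': 2, 'k': 5}
tbl['u'] = 6 → {'t': 8, 'c': 2, 'k': 5, 'u': 6}
tbl['k'] = tbl['u']+4 = 10 → {'t': 8, 'c': 2, 'k': 10, 'u': 6}
del 'k' → {'t': 8, 'c': 2, 'u': 6}
tbl['h'] = 6 → {'t': 8, 'c': 2, 'u': 6, 'h': 6}
tbl['c'] = tbl['h']+2 = 8 → {'t': 8, 'c': 8, 'u': 6, 'h': 6}
sum of values = 28

28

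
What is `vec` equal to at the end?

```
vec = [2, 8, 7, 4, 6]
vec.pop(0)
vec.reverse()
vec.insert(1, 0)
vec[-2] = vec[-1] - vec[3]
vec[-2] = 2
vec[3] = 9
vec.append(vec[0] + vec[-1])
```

pop(0) removes 2 → [8, 7, 4, 6]
reverse → [6, 4, 7, 8]
insert 0 at 1 → [6, 0, 4, 7, 8]
vec[-2] = vec[-1]-vec[3] = 8-7 = 1 → [6, 0, 4, 1, 8]
vec[-2] = 2 → [6, 0, 4, 2, 8]
vec[3] = 9 → [6, 0, 4, 9, 8]
append vec[0]+vec[-1] = 6+8 = 14 → [6, 0, 4, 9, 8, 14]

[6, 0, 4, 9, 8, 14]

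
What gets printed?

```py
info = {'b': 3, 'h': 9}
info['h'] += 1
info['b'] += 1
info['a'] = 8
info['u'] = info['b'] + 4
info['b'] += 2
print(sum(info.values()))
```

32

info['h'] = 9+1 = 10 → {'b': 3, 'h': 10}
info['b'] = 3+1 = 4 → {'b': 4, 'h': 10}
info['a'] = 8 → {'b': 4, 'h': 10, 'a': 8}
info['u'] = info['b']+4 = 8 → {'b': 4, 'h': 10, 'a': 8, 'u': 8}
info['b'] = 4+2 = 6 → {'b': 6, 'h': 10, 'a': 8, 'u': 8}
sum of values = 32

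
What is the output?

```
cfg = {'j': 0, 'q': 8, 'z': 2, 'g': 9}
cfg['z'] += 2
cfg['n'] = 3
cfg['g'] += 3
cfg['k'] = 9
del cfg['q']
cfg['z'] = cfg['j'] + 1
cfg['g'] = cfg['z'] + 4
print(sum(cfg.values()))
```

cfg['z'] = 2+2 = 4 → {'j': 0, 'q': 8, 'z': 4, 'g': 9}
cfg['n'] = 3 → {'j': 0, 'q': 8, 'z': 4, 'g': 9, 'n': 3}
cfg['g'] = 9+3 = 12 → {'j': 0, 'q': 8, 'z': 4, 'g': 12, 'n': 3}
cfg['k'] = 9 → {'j': 0, 'q': 8, 'z': 4, 'g': 12, 'n': 3, 'k': 9}
del 'q' → {'j': 0, 'z': 4, 'g': 12, 'n': 3, 'k': 9}
cfg['z'] = cfg['j']+1 = 1 → {'j': 0, 'z': 1, 'g': 12, 'n': 3, 'k': 9}
cfg['g'] = cfg['z']+4 = 5 → {'j': 0, 'z': 1, 'g': 5, 'n': 3, 'k': 9}
sum of values = 18

18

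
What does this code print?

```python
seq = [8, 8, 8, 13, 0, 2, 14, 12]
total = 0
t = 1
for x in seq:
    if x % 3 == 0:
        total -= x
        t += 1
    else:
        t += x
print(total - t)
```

-68

x=8: not %3==0; t=9
x=8: not %3==0; t=17
x=8: not %3==0; t=25
x=13: not %3==0; t=38
x=0: %3==0, total = 0-0 = 0; t=39
x=2: not %3==0; t=41
x=14: not %3==0; t=55
x=12: %3==0, total = 0-12 = -12; t=56
total-t = (-12)-56 = -68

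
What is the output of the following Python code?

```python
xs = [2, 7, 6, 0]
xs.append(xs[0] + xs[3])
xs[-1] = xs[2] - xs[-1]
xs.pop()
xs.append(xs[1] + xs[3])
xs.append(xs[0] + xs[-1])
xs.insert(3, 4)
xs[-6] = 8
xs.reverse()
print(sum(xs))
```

36

append xs[0]+xs[3] = 2+0 = 2 → [2, 7, 6, 0, 2]
xs[-1] = xs[2]-xs[-1] = 6-2 = 4 → [2, 7, 6, 0, 4]
pop() removes 4 → [2, 7, 6, 0]
append xs[1]+xs[3] = 7+0 = 7 → [2, 7, 6, 0, 7]
append xs[0]+xs[-1] = 2+7 = 9 → [2, 7, 6, 0, 7, 9]
insert 4 at 3 → [2, 7, 6, 4, 0, 7, 9]
xs[-6] = 8 → [2, 8, 6, 4, 0, 7, 9]
reverse → [9, 7, 0, 4, 6, 8, 2]
sum = 36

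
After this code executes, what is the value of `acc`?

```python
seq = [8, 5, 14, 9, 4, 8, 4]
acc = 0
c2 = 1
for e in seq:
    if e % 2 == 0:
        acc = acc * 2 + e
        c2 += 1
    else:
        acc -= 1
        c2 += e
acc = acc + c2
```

e=8: even, acc = 0*2+8 = 8; c2=2
e=5: not even, acc = 8-1 = 7; c2=7
e=14: even, acc = 7*2+14 = 28; c2=8
e=9: not even, acc = 28-1 = 27; c2=17
e=4: even, acc = 27*2+4 = 58; c2=18
e=8: even, acc = 58*2+8 = 124; c2=19
e=4: even, acc = 124*2+4 = 252; c2=20
acc+c2 = 252+20 = 272

272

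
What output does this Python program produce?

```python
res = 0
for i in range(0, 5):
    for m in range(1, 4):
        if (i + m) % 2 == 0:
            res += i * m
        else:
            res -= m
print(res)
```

i=0,m=1: odd sum, res = 0-1 = -1
i=0,m=2: even sum, res = (-1)+0 = -1
i=0,m=3: odd sum, res = (-1)-3 = -4
i=1,m=1: even sum, res = (-4)+1 = -3
i=1,m=2: odd sum, res = (-3)-2 = -5
i=1,m=3: even sum, res = (-5)+3 = -2
i=2,m=1: odd sum, res = (-2)-1 = -3
i=2,m=2: even sum, res = (-3)+4 = 1
i=2,m=3: odd sum, res = 1-3 = -2
i=3,m=1: even sum, res = (-2)+3 = 1
i=3,m=2: odd sum, res = 1-2 = -1
i=3,m=3: even sum, res = (-1)+9 = 8
i=4,m=1: odd sum, res = 8-1 = 7
i=4,m=2: even sum, res = 7+8 = 15
i=4,m=3: odd sum, res = 15-3 = 12

12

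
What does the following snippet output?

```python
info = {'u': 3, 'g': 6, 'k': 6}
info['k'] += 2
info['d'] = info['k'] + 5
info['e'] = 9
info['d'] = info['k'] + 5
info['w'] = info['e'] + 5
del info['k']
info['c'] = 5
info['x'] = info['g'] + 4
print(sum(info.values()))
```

60

info['k'] = 6+2 = 8 → {'u': 3, 'g': 6, 'k': 8}
info['d'] = info['k']+5 = 13 → {'u': 3, 'g': 6, 'k': 8, 'd': 13}
info['e'] = 9 → {'u': 3, 'g': 6, 'k': 8, 'd': 13, 'e': 9}
info['d'] = info['k']+5 = 13 → {'u': 3, 'g': 6, 'k': 8, 'd': 13, 'e': 9}
info['w'] = info['e']+5 = 14 → {'u': 3, 'g': 6, 'k': 8, 'd': 13, 'e': 9, 'w': 14}
del 'k' → {'u': 3, 'g': 6, 'd': 13, 'e': 9, 'w': 14}
info['c'] = 5 → {'u': 3, 'g': 6, 'd': 13, 'e': 9, 'w': 14, 'c': 5}
info['x'] = info['g']+4 = 10 → {'u': 3, 'g': 6, 'd': 13, 'e': 9, 'w': 14, 'c': 5, 'x': 10}
sum of values = 60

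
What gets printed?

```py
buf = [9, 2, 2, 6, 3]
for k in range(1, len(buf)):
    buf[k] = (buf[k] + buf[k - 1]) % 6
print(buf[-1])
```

4

k=1: buf[1] = (2+9)%6 = 5 → [9, 5, 2, 6, 3]
k=2: buf[2] = (2+5)%6 = 1 → [9, 5, 1, 6, 3]
k=3: buf[3] = (6+1)%6 = 1 → [9, 5, 1, 1, 3]
k=4: buf[4] = (3+1)%6 = 4 → [9, 5, 1, 1, 4]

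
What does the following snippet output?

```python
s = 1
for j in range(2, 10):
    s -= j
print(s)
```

j=2: s = 1-2 = -1
j=3: s = (-1)-3 = -4
j=4: s = (-4)-4 = -8
j=5: s = (-8)-5 = -13
j=6: s = (-13)-6 = -19
j=7: s = (-19)-7 = -26
j=8: s = (-26)-8 = -34
j=9: s = (-34)-9 = -43

-43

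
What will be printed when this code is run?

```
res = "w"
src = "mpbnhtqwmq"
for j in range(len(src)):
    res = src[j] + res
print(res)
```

j=0: prepend 'm' → 'mw'
j=1: prepend 'p' → 'pmw'
j=2: prepend 'b' → 'bpmw'
j=3: prepend 'n' → 'nbpmw'
j=4: prepend 'h' → 'hnbpmw'
j=5: prepend 't' → 'thnbpmw'
j=6: prepend 'q' → 'qthnbpmw'
j=7: prepend 'w' → 'wqthnbpmw'
j=8: prepend 'm' → 'mwqthnbpmw'
j=9: prepend 'q' → 'qmwqthnbpmw'

qmwqthnbpmw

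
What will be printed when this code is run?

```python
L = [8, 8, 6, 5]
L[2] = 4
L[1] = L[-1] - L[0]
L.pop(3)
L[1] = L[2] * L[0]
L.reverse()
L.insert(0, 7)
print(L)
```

[7, 4, 32, 8]

L[2] = 4 → [8, 8, 4, 5]
L[1] = L[-1]-L[0] = 5-8 = -3 → [8, -3, 4, 5]
pop(3) removes 5 → [8, -3, 4]
L[1] = L[2]*L[0] = 4*8 = 32 → [8, 32, 4]
reverse → [4, 32, 8]
insert 7 at 0 → [7, 4, 32, 8]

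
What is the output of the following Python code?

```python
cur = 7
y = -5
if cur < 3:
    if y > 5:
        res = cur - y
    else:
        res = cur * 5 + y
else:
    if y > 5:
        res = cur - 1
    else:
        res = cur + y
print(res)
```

2

cur=7, y=-5
cur < 3 is False; y > 5 is False
→ res = cur + y = 2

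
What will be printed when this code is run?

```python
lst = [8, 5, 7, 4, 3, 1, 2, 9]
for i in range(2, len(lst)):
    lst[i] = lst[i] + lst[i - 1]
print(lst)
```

i=2: lst[2] = 7+5 = 12 → [8, 5, 12, 4, 3, 1, 2, 9]
i=3: lst[3] = 4+12 = 16 → [8, 5, 12, 16, 3, 1, 2, 9]
i=4: lst[4] = 3+16 = 19 → [8, 5, 12, 16, 19, 1, 2, 9]
i=5: lst[5] = 1+19 = 20 → [8, 5, 12, 16, 19, 20, 2, 9]
i=6: lst[6] = 2+20 = 22 → [8, 5, 12, 16, 19, 20, 22, 9]
i=7: lst[7] = 9+22 = 31 → [8, 5, 12, 16, 19, 20, 22, 31]

[8, 5, 12, 16, 19, 20, 22, 31]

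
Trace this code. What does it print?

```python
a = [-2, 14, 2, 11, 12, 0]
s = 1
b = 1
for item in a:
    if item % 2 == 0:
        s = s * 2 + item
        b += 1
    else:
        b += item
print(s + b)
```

item=-2: even, s = 1*2+(-2) = 0; b=2
item=14: even, s = 0*2+14 = 14; b=3
item=2: even, s = 14*2+2 = 30; b=4
item=11: not even; b=15
item=12: even, s = 30*2+12 = 72; b=16
item=0: even, s = 72*2+0 = 144; b=17
s+b = 144+17 = 161

161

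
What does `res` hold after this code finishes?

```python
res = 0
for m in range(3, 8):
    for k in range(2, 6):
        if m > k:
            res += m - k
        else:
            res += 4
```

m=3,k=2: 3>2, res = 0+1 = 1
m=3,k=3: not 3>3, res = 1+4 = 5
m=3,k=4: not 3>4, res = 5+4 = 9
m=3,k=5: not 3>5, res = 9+4 = 13
m=4,k=2: 4>2, res = 13+2 = 15
m=4,k=3: 4>3, res = 15+1 = 16
m=4,k=4: not 4>4, res = 16+4 = 20
m=4,k=5: not 4>5, res = 20+4 = 24
m=5,k=2: 5>2, res = 24+3 = 27
m=5,k=3: 5>3, res = 27+2 = 29
m=5,k=4: 5>4, res = 29+1 = 30
m=5,k=5: not 5>5, res = 30+4 = 34
m=6,k=2: 6>2, res = 34+4 = 38
m=6,k=3: 6>3, res = 38+3 = 41
m=6,k=4: 6>4, res = 41+2 = 43
m=6,k=5: 6>5, res = 43+1 = 44
m=7,k=2: 7>2, res = 44+5 = 49
m=7,k=3: 7>3, res = 49+4 = 53
m=7,k=4: 7>4, res = 53+3 = 56
m=7,k=5: 7>5, res = 56+2 = 58

58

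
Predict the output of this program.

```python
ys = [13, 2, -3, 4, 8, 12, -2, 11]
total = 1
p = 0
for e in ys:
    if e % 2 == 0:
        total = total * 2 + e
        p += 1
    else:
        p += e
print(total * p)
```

e=13: not even; p=13
e=2: even, total = 1*2+2 = 4; p=14
e=-3: not even; p=11
e=4: even, total = 4*2+4 = 12; p=12
e=8: even, total = 12*2+8 = 32; p=13
e=12: even, total = 32*2+12 = 76; p=14
e=-2: even, total = 76*2+(-2) = 150; p=15
e=11: not even; p=26
total*p = 150*26 = 3900

3900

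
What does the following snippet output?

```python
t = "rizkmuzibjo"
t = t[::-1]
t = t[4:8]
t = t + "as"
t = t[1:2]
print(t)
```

u

reverse → 'ojbizumkzir'
slice [4:8] → 'zumk'
+ 'as' → 'zumkas'
slice [1:2] → 'u'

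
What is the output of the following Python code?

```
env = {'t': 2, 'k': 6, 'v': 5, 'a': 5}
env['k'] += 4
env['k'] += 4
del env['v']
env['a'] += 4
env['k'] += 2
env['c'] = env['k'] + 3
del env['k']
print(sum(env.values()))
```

30

env['k'] = 6+4 = 10 → {'t': 2, 'k': 10, 'v': 5, 'a': 5}
env['k'] = 10+4 = 14 → {'t': 2, 'k': 14, 'v': 5, 'a': 5}
del 'v' → {'t': 2, 'k': 14, 'a': 5}
env['a'] = 5+4 = 9 → {'t': 2, 'k': 14, 'a': 9}
env['k'] = 14+2 = 16 → {'t': 2, 'k': 16, 'a': 9}
env['c'] = env['k']+3 = 19 → {'t': 2, 'k': 16, 'a': 9, 'c': 19}
del 'k' → {'t': 2, 'a': 9, 'c': 19}
sum of values = 30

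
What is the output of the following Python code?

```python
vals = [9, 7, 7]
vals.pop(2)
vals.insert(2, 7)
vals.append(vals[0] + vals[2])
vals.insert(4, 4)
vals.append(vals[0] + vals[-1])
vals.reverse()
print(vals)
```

[13, 4, 16, 7, 7, 9]

pop(2) removes 7 → [9, 7]
insert 7 at 2 → [9, 7, 7]
append vals[0]+vals[2] = 9+7 = 16 → [9, 7, 7, 16]
insert 4 at 4 → [9, 7, 7, 16, 4]
append vals[0]+vals[-1] = 9+4 = 13 → [9, 7, 7, 16, 4, 13]
reverse → [13, 4, 16, 7, 7, 9]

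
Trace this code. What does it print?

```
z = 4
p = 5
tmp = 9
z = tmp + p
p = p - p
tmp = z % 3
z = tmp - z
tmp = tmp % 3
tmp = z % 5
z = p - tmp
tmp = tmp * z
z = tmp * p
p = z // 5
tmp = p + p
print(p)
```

0

z = 9+5 = 14
p = 5-5 = 0
tmp = 14%3 = 2
z = 2-14 = -12
tmp = 2%3 = 2
tmp = (-12)%5 = 3
z = 0-3 = -3
tmp = 3*(-3) = -9
z = (-9)*0 = 0
p = 0//5 = 0
tmp = 0+0 = 0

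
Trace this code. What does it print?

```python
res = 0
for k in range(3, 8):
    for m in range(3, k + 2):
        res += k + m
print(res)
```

k=3,m=3: res = 0+6 = 6
k=3,m=4: res = 6+7 = 13
k=4,m=3: res = 13+7 = 20
k=4,m=4: res = 20+8 = 28
k=4,m=5: res = 28+9 = 37
k=5,m=3: res = 37+8 = 45
k=5,m=4: res = 45+9 = 54
k=5,m=5: res = 54+10 = 64
k=5,m=6: res = 64+11 = 75
k=6,m=3: res = 75+9 = 84
k=6,m=4: res = 84+10 = 94
k=6,m=5: res = 94+11 = 105
k=6,m=6: res = 105+12 = 117
k=6,m=7: res = 117+13 = 130
k=7,m=3: res = 130+10 = 140
k=7,m=4: res = 140+11 = 151
k=7,m=5: res = 151+12 = 163
k=7,m=6: res = 163+13 = 176
k=7,m=7: res = 176+14 = 190
k=7,m=8: res = 190+15 = 205

205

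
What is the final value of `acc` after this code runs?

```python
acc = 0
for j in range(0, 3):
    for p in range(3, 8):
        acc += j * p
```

75

j=0,p=3: acc = 0+0 = 0
j=0,p=4: acc = 0+0 = 0
j=0,p=5: acc = 0+0 = 0
j=0,p=6: acc = 0+0 = 0
j=0,p=7: acc = 0+0 = 0
j=1,p=3: acc = 0+3 = 3
j=1,p=4: acc = 3+4 = 7
j=1,p=5: acc = 7+5 = 12
j=1,p=6: acc = 12+6 = 18
j=1,p=7: acc = 18+7 = 25
j=2,p=3: acc = 25+6 = 31
j=2,p=4: acc = 31+8 = 39
j=2,p=5: acc = 39+10 = 49
j=2,p=6: acc = 49+12 = 61
j=2,p=7: acc = 61+14 = 75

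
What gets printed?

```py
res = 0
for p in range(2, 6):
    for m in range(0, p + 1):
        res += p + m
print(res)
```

102

p=2,m=0: res = 0+2 = 2
p=2,m=1: res = 2+3 = 5
p=2,m=2: res = 5+4 = 9
p=3,m=0: res = 9+3 = 12
p=3,m=1: res = 12+4 = 16
p=3,m=2: res = 16+5 = 21
p=3,m=3: res = 21+6 = 27
p=4,m=0: res = 27+4 = 31
p=4,m=1: res = 31+5 = 36
p=4,m=2: res = 36+6 = 42
p=4,m=3: res = 42+7 = 49
p=4,m=4: res = 49+8 = 57
p=5,m=0: res = 57+5 = 62
p=5,m=1: res = 62+6 = 68
p=5,m=2: res = 68+7 = 75
p=5,m=3: res = 75+8 = 83
p=5,m=4: res = 83+9 = 92
p=5,m=5: res = 92+10 = 102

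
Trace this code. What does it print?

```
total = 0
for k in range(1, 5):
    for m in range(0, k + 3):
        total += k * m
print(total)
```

k=1,m=0: total = 0+0 = 0
k=1,m=1: total = 0+1 = 1
k=1,m=2: total = 1+2 = 3
k=1,m=3: total = 3+3 = 6
k=2,m=0: total = 6+0 = 6
k=2,m=1: total = 6+2 = 8
k=2,m=2: total = 8+4 = 12
k=2,m=3: total = 12+6 = 18
k=2,m=4: total = 18+8 = 26
k=3,m=0: total = 26+0 = 26
k=3,m=1: total = 26+3 = 29
k=3,m=2: total = 29+6 = 35
k=3,m=3: total = 35+9 = 44
k=3,m=4: total = 44+12 = 56
k=3,m=5: total = 56+15 = 71
k=4,m=0: total = 71+0 = 71
k=4,m=1: total = 71+4 = 75
k=4,m=2: total = 75+8 = 83
k=4,m=3: total = 83+12 = 95
k=4,m=4: total = 95+16 = 111
k=4,m=5: total = 111+20 = 131
k=4,m=6: total = 131+24 = 155

155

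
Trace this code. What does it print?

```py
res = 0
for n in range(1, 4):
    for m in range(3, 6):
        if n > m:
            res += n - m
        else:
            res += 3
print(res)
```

n=1,m=3: not 1>3, res = 0+3 = 3
n=1,m=4: not 1>4, res = 3+3 = 6
n=1,m=5: not 1>5, res = 6+3 = 9
n=2,m=3: not 2>3, res = 9+3 = 12
n=2,m=4: not 2>4, res = 12+3 = 15
n=2,m=5: not 2>5, res = 15+3 = 18
n=3,m=3: not 3>3, res = 18+3 = 21
n=3,m=4: not 3>4, res = 21+3 = 24
n=3,m=5: not 3>5, res = 24+3 = 27

27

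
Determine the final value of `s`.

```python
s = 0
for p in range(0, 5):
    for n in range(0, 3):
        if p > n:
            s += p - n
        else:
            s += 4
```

p=0,n=0: not 0>0, s = 0+4 = 4
p=0,n=1: not 0>1, s = 4+4 = 8
p=0,n=2: not 0>2, s = 8+4 = 12
p=1,n=0: 1>0, s = 12+1 = 13
p=1,n=1: not 1>1, s = 13+4 = 17
p=1,n=2: not 1>2, s = 17+4 = 21
p=2,n=0: 2>0, s = 21+2 = 23
p=2,n=1: 2>1, s = 23+1 = 24
p=2,n=2: not 2>2, s = 24+4 = 28
p=3,n=0: 3>0, s = 28+3 = 31
p=3,n=1: 3>1, s = 31+2 = 33
p=3,n=2: 3>2, s = 33+1 = 34
p=4,n=0: 4>0, s = 34+4 = 38
p=4,n=1: 4>1, s = 38+3 = 41
p=4,n=2: 4>2, s = 41+2 = 43

43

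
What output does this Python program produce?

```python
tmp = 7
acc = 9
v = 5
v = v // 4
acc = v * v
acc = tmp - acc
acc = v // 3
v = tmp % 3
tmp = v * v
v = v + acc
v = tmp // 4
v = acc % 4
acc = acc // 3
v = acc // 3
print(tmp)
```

1

v = 5//4 = 1
acc = 1*1 = 1
acc = 7-1 = 6
acc = 1//3 = 0
v = 7%3 = 1
tmp = 1*1 = 1
v = 1+0 = 1
v = 1//4 = 0
v = 0%4 = 0
acc = 0//3 = 0
v = 0//3 = 0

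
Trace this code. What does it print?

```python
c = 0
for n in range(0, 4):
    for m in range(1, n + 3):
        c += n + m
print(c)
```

n=0,m=1: c = 0+1 = 1
n=0,m=2: c = 1+2 = 3
n=1,m=1: c = 3+2 = 5
n=1,m=2: c = 5+3 = 8
n=1,m=3: c = 8+4 = 12
n=2,m=1: c = 12+3 = 15
n=2,m=2: c = 15+4 = 19
n=2,m=3: c = 19+5 = 24
n=2,m=4: c = 24+6 = 30
n=3,m=1: c = 30+4 = 34
n=3,m=2: c = 34+5 = 39
n=3,m=3: c = 39+6 = 45
n=3,m=4: c = 45+7 = 52
n=3,m=5: c = 52+8 = 60

60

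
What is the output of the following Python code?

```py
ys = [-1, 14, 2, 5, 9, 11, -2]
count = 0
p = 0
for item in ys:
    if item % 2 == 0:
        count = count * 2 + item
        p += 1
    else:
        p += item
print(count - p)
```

31

item=-1: not even; p=-1
item=14: even, count = 0*2+14 = 14; p=0
item=2: even, count = 14*2+2 = 30; p=1
item=5: not even; p=6
item=9: not even; p=15
item=11: not even; p=26
item=-2: even, count = 30*2+(-2) = 58; p=27
count-p = 58-27 = 31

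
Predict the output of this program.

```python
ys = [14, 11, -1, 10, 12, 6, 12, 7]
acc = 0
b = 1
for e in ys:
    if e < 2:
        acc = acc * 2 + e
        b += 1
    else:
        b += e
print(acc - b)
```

-75

e=14: not <2; b=15
e=11: not <2; b=26
e=-1: <2, acc = 0*2+(-1) = -1; b=27
e=10: not <2; b=37
e=12: not <2; b=49
e=6: not <2; b=55
e=12: not <2; b=67
e=7: not <2; b=74
acc-b = (-1)-74 = -75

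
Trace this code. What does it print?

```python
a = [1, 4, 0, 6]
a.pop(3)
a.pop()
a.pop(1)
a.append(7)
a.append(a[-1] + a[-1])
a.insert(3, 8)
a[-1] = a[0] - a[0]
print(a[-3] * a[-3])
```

pop(3) removes 6 → [1, 4, 0]
pop() removes 0 → [1, 4]
pop(1) removes 4 → [1]
append 7 → [1, 7]
append a[-1]+a[-1] = 7+7 = 14 → [1, 7, 14]
insert 8 at 3 → [1, 7, 14, 8]
a[-1] = a[0]-a[0] = 1-1 = 0 → [1, 7, 14, 0]
a[-3]*a[-3] = 7*7 = 49

49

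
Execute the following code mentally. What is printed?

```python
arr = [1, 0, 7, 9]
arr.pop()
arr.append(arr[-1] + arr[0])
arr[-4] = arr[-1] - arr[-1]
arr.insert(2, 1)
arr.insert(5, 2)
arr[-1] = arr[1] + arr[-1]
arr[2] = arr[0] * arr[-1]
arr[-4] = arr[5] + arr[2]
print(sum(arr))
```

19

pop() removes 9 → [1, 0, 7]
append arr[-1]+arr[0] = 7+1 = 8 → [1, 0, 7, 8]
arr[-4] = arr[-1]-arr[-1] = 8-8 = 0 → [0, 0, 7, 8]
insert 1 at 2 → [0, 0, 1, 7, 8]
insert 2 at 5 → [0, 0, 1, 7, 8, 2]
arr[-1] = arr[1]+arr[-1] = 0+2 = 2 → [0, 0, 1, 7, 8, 2]
arr[2] = arr[0]*arr[-1] = 0*2 = 0 → [0, 0, 0, 7, 8, 2]
arr[-4] = arr[5]+arr[2] = 2+0 = 2 → [0, 0, 2, 7, 8, 2]
sum = 19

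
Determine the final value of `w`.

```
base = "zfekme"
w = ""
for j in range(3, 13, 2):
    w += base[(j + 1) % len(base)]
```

j=3: add base[4]='m' → 'm'
j=5: add base[0]='z' → 'mz'
j=7: add base[2]='e' → 'mze'
j=9: add base[4]='m' → 'mzem'
j=11: add base[0]='z' → 'mzemz'

'mzemz'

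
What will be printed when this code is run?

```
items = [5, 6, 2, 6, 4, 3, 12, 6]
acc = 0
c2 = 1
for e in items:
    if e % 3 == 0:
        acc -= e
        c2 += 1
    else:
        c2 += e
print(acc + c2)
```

e=5: not %3==0; c2=6
e=6: %3==0, acc = 0-6 = -6; c2=7
e=2: not %3==0; c2=9
e=6: %3==0, acc = (-6)-6 = -12; c2=10
e=4: not %3==0; c2=14
e=3: %3==0, acc = (-12)-3 = -15; c2=15
e=12: %3==0, acc = (-15)-12 = -27; c2=16
e=6: %3==0, acc = (-27)-6 = -33; c2=17
acc+c2 = (-33)+17 = -16

-16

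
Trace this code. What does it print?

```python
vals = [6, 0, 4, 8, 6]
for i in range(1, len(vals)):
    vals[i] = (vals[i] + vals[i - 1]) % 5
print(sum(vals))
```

14

i=1: vals[1] = (0+6)%5 = 1 → [6, 1, 4, 8, 6]
i=2: vals[2] = (4+1)%5 = 0 → [6, 1, 0, 8, 6]
i=3: vals[3] = (8+0)%5 = 3 → [6, 1, 0, 3, 6]
i=4: vals[4] = (6+3)%5 = 4 → [6, 1, 0, 3, 4]
sum = 14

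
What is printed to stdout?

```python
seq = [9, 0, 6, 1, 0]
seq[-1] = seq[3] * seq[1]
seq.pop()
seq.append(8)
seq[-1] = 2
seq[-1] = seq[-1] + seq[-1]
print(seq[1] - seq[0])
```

-9

seq[-1] = seq[3]*seq[1] = 1*0 = 0 → [9, 0, 6, 1, 0]
pop() removes 0 → [9, 0, 6, 1]
append 8 → [9, 0, 6, 1, 8]
seq[-1] = 2 → [9, 0, 6, 1, 2]
seq[-1] = seq[-1]+seq[-1] = 2+2 = 4 → [9, 0, 6, 1, 4]
seq[1]-seq[0] = 0-9 = -9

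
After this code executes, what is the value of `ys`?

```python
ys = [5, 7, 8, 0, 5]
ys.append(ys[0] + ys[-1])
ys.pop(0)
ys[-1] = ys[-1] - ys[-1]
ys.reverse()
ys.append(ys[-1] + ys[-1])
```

append ys[0]+ys[-1] = 5+5 = 10 → [5, 7, 8, 0, 5, 10]
pop(0) removes 5 → [7, 8, 0, 5, 10]
ys[-1] = ys[-1]-ys[-1] = 10-10 = 0 → [7, 8, 0, 5, 0]
reverse → [0, 5, 0, 8, 7]
append ys[-1]+ys[-1] = 7+7 = 14 → [0, 5, 0, 8, 7, 14]

[0, 5, 0, 8, 7, 14]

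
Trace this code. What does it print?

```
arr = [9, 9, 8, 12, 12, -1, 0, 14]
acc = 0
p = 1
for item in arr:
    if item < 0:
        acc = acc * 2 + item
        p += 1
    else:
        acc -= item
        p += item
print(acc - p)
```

-181

item=9: not <0, acc = 0-9 = -9; p=10
item=9: not <0, acc = (-9)-9 = -18; p=19
item=8: not <0, acc = (-18)-8 = -26; p=27
item=12: not <0, acc = (-26)-12 = -38; p=39
item=12: not <0, acc = (-38)-12 = -50; p=51
item=-1: <0, acc = (-50)*2+(-1) = -101; p=52
item=0: not <0, acc = (-101)-0 = -101; p=52
item=14: not <0, acc = (-101)-14 = -115; p=66
acc-p = (-115)-66 = -181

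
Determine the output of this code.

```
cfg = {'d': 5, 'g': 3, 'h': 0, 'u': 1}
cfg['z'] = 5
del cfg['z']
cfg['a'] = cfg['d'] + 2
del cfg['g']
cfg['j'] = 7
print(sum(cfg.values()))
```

cfg['z'] = 5 → {'d': 5, 'g': 3, 'h': 0, 'u': 1, 'z': 5}
del 'z' → {'d': 5, 'g': 3, 'h': 0, 'u': 1}
cfg['a'] = cfg['d']+2 = 7 → {'d': 5, 'g': 3, 'h': 0, 'u': 1, 'a': 7}
del 'g' → {'d': 5, 'h': 0, 'u': 1, 'a': 7}
cfg['j'] = 7 → {'d': 5, 'h': 0, 'u': 1, 'a': 7, 'j': 7}
sum of values = 20

20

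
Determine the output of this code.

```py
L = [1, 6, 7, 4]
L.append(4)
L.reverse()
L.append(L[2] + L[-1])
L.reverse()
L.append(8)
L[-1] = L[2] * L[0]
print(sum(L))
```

78

append 4 → [1, 6, 7, 4, 4]
reverse → [4, 4, 7, 6, 1]
append L[2]+L[-1] = 7+1 = 8 → [4, 4, 7, 6, 1, 8]
reverse → [8, 1, 6, 7, 4, 4]
append 8 → [8, 1, 6, 7, 4, 4, 8]
L[-1] = L[2]*L[0] = 6*8 = 48 → [8, 1, 6, 7, 4, 4, 48]
sum = 78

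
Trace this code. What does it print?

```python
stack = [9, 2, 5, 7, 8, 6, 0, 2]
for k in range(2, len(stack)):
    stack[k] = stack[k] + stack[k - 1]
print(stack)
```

[9, 2, 7, 14, 22, 28, 28, 30]

k=2: stack[2] = 5+2 = 7 → [9, 2, 7, 7, 8, 6, 0, 2]
k=3: stack[3] = 7+7 = 14 → [9, 2, 7, 14, 8, 6, 0, 2]
k=4: stack[4] = 8+14 = 22 → [9, 2, 7, 14, 22, 6, 0, 2]
k=5: stack[5] = 6+22 = 28 → [9, 2, 7, 14, 22, 28, 0, 2]
k=6: stack[6] = 0+28 = 28 → [9, 2, 7, 14, 22, 28, 28, 2]
k=7: stack[7] = 2+28 = 30 → [9, 2, 7, 14, 22, 28, 28, 30]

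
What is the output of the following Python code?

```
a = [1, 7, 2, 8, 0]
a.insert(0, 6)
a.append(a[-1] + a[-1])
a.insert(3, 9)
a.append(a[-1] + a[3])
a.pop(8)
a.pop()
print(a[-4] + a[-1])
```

insert 6 at 0 → [6, 1, 7, 2, 8, 0]
append a[-1]+a[-1] = 0+0 = 0 → [6, 1, 7, 2, 8, 0, 0]
insert 9 at 3 → [6, 1, 7, 9, 2, 8, 0, 0]
append a[-1]+a[3] = 0+9 = 9 → [6, 1, 7, 9, 2, 8, 0, 0, 9]
pop(8) removes 9 → [6, 1, 7, 9, 2, 8, 0, 0]
pop() removes 0 → [6, 1, 7, 9, 2, 8, 0]
a[-4]+a[-1] = 9+0 = 9

9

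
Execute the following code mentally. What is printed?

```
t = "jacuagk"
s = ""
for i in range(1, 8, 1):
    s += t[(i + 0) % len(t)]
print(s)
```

acuagkj

i=1: add t[1]='a' → 'a'
i=2: add t[2]='c' → 'ac'
i=3: add t[3]='u' → 'acu'
i=4: add t[4]='a' → 'acua'
i=5: add t[5]='g' → 'acuag'
i=6: add t[6]='k' → 'acuagk'
i=7: add t[0]='j' → 'acuagkj'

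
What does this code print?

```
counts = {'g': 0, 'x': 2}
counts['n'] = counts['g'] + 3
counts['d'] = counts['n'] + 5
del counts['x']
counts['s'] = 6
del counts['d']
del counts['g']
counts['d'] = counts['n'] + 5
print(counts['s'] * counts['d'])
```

counts['n'] = counts['g']+3 = 3 → {'g': 0, 'x': 2, 'n': 3}
counts['d'] = counts['n']+5 = 8 → {'g': 0, 'x': 2, 'n': 3, 'd': 8}
del 'x' → {'g': 0, 'n': 3, 'd': 8}
counts['s'] = 6 → {'g': 0, 'n': 3, 'd': 8, 's': 6}
del 'd' → {'g': 0, 'n': 3, 's': 6}
del 'g' → {'n': 3, 's': 6}
counts['d'] = counts['n']+5 = 8 → {'n': 3, 's': 6, 'd': 8}
counts['s']*counts['d'] = 6*8 = 48

48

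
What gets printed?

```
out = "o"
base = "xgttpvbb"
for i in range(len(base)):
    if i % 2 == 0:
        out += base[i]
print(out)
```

i=0: add 'x' → 'ox'
i=1: skip
i=2: add 't' → 'oxt'
i=3: skip
i=4: add 'p' → 'oxtp'
i=5: skip
i=6: add 'b' → 'oxtpb'
i=7: skip

oxtpb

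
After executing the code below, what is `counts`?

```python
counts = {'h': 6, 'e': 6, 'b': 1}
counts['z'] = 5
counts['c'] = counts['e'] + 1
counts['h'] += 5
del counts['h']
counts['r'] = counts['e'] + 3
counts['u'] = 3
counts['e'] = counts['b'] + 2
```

counts['z'] = 5 → {'h': 6, 'e': 6, 'b': 1, 'z': 5}
counts['c'] = counts['e']+1 = 7 → {'h': 6, 'e': 6, 'b': 1, 'z': 5, 'c': 7}
counts['h'] = 6+5 = 11 → {'h': 11, 'e': 6, 'b': 1, 'z': 5, 'c': 7}
del 'h' → {'e': 6, 'b': 1, 'z': 5, 'c': 7}
counts['r'] = counts['e']+3 = 9 → {'e': 6, 'b': 1, 'z': 5, 'c': 7, 'r': 9}
counts['u'] = 3 → {'e': 6, 'b': 1, 'z': 5, 'c': 7, 'r': 9, 'u': 3}
counts['e'] = counts['b']+2 = 3 → {'e': 3, 'b': 1, 'z': 5, 'c': 7, 'r': 9, 'u': 3}

{'e': 3, 'b': 1, 'z': 5, 'c': 7, 'r': 9, 'u': 3}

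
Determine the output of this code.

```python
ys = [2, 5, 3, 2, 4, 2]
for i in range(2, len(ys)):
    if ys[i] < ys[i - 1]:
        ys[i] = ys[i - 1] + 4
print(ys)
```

i=2: 3<5, ys[2] = 5+4 = 9 → [2, 5, 9, 2, 4, 2]
i=3: 2<9, ys[3] = 9+4 = 13 → [2, 5, 9, 13, 4, 2]
i=4: 4<13, ys[4] = 13+4 = 17 → [2, 5, 9, 13, 17, 2]
i=5: 2<17, ys[5] = 17+4 = 21 → [2, 5, 9, 13, 17, 21]

[2, 5, 9, 13, 17, 21]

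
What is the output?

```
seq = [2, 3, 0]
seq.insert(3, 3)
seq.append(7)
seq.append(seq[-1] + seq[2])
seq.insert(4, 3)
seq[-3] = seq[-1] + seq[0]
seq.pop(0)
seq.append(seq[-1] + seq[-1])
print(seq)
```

insert 3 at 3 → [2, 3, 0, 3]
append 7 → [2, 3, 0, 3, 7]
append seq[-1]+seq[2] = 7+0 = 7 → [2, 3, 0, 3, 7, 7]
insert 3 at 4 → [2, 3, 0, 3, 3, 7, 7]
seq[-3] = seq[-1]+seq[0] = 7+2 = 9 → [2, 3, 0, 3, 9, 7, 7]
pop(0) removes 2 → [3, 0, 3, 9, 7, 7]
append seq[-1]+seq[-1] = 7+7 = 14 → [3, 0, 3, 9, 7, 7, 14]

[3, 0, 3, 9, 7, 7, 14]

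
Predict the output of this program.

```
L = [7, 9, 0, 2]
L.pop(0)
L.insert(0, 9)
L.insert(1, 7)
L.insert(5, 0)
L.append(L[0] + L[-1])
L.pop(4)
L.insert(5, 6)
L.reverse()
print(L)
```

pop(0) removes 7 → [9, 0, 2]
insert 9 at 0 → [9, 9, 0, 2]
insert 7 at 1 → [9, 7, 9, 0, 2]
insert 0 at 5 → [9, 7, 9, 0, 2, 0]
append L[0]+L[-1] = 9+0 = 9 → [9, 7, 9, 0, 2, 0, 9]
pop(4) removes 2 → [9, 7, 9, 0, 0, 9]
insert 6 at 5 → [9, 7, 9, 0, 0, 6, 9]
reverse → [9, 6, 0, 0, 9, 7, 9]

[9, 6, 0, 0, 9, 7, 9]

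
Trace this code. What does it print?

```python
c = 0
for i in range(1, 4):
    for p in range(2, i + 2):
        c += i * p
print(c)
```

39

i=1,p=2: c = 0+2 = 2
i=2,p=2: c = 2+4 = 6
i=2,p=3: c = 6+6 = 12
i=3,p=2: c = 12+6 = 18
i=3,p=3: c = 18+9 = 27
i=3,p=4: c = 27+12 = 39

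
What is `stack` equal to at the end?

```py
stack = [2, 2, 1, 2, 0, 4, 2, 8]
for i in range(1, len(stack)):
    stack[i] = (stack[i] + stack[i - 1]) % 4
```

[2, 0, 1, 3, 3, 3, 1, 1]

i=1: stack[1] = (2+2)%4 = 0 → [2, 0, 1, 2, 0, 4, 2, 8]
i=2: stack[2] = (1+0)%4 = 1 → [2, 0, 1, 2, 0, 4, 2, 8]
i=3: stack[3] = (2+1)%4 = 3 → [2, 0, 1, 3, 0, 4, 2, 8]
i=4: stack[4] = (0+3)%4 = 3 → [2, 0, 1, 3, 3, 4, 2, 8]
i=5: stack[5] = (4+3)%4 = 3 → [2, 0, 1, 3, 3, 3, 2, 8]
i=6: stack[6] = (2+3)%4 = 1 → [2, 0, 1, 3, 3, 3, 1, 8]
i=7: stack[7] = (8+1)%4 = 1 → [2, 0, 1, 3, 3, 3, 1, 1]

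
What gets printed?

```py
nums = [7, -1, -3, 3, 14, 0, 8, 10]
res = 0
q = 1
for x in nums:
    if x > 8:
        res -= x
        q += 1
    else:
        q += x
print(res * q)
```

x=7: not >8; q=8
x=-1: not >8; q=7
x=-3: not >8; q=4
x=3: not >8; q=7
x=14: >8, res = 0-14 = -14; q=8
x=0: not >8; q=8
x=8: not >8; q=16
x=10: >8, res = (-14)-10 = -24; q=17
res*q = (-24)*17 = -408

-408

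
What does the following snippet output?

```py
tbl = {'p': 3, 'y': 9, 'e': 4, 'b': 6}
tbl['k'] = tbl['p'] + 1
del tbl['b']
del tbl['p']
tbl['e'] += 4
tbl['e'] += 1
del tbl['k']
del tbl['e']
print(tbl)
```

tbl['k'] = tbl['p']+1 = 4 → {'p': 3, 'y': 9, 'e': 4, 'b': 6, 'k': 4}
del 'b' → {'p': 3, 'y': 9, 'e': 4, 'k': 4}
del 'p' → {'y': 9, 'e': 4, 'k': 4}
tbl['e'] = 4+4 = 8 → {'y': 9, 'e': 8, 'k': 4}
tbl['e'] = 8+1 = 9 → {'y': 9, 'e': 9, 'k': 4}
del 'k' → {'y': 9, 'e': 9}
del 'e' → {'y': 9}

{'y': 9}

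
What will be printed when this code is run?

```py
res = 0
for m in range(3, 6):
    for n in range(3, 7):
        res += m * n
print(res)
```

216

m=3,n=3: res = 0+9 = 9
m=3,n=4: res = 9+12 = 21
m=3,n=5: res = 21+15 = 36
m=3,n=6: res = 36+18 = 54
m=4,n=3: res = 54+12 = 66
m=4,n=4: res = 66+16 = 82
m=4,n=5: res = 82+20 = 102
m=4,n=6: res = 102+24 = 126
m=5,n=3: res = 126+15 = 141
m=5,n=4: res = 141+20 = 161
m=5,n=5: res = 161+25 = 186
m=5,n=6: res = 186+30 = 216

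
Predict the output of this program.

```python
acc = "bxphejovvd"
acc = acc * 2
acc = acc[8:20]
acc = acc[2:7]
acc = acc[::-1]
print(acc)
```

ehpxb

repeat ×2 → 'bxphejovvdbxphejovvd'
slice [8:20] → 'vdbxphejovvd'
slice [2:7] → 'bxphe'
reverse → 'ehpxb'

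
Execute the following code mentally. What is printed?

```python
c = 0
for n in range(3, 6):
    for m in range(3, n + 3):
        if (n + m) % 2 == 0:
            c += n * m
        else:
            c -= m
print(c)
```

n=3,m=3: even sum, c = 0+9 = 9
n=3,m=4: odd sum, c = 9-4 = 5
n=3,m=5: even sum, c = 5+15 = 20
n=4,m=3: odd sum, c = 20-3 = 17
n=4,m=4: even sum, c = 17+16 = 33
n=4,m=5: odd sum, c = 33-5 = 28
n=4,m=6: even sum, c = 28+24 = 52
n=5,m=3: even sum, c = 52+15 = 67
n=5,m=4: odd sum, c = 67-4 = 63
n=5,m=5: even sum, c = 63+25 = 88
n=5,m=6: odd sum, c = 88-6 = 82
n=5,m=7: even sum, c = 82+35 = 117

117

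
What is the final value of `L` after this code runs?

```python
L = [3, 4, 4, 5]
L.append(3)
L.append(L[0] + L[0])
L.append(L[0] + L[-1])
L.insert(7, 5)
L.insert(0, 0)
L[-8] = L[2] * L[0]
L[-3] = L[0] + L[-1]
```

[0, 0, 4, 4, 5, 3, 5, 9, 5]

append 3 → [3, 4, 4, 5, 3]
append L[0]+L[0] = 3+3 = 6 → [3, 4, 4, 5, 3, 6]
append L[0]+L[-1] = 3+6 = 9 → [3, 4, 4, 5, 3, 6, 9]
insert 5 at 7 → [3, 4, 4, 5, 3, 6, 9, 5]
insert 0 at 0 → [0, 3, 4, 4, 5, 3, 6, 9, 5]
L[-8] = L[2]*L[0] = 4*0 = 0 → [0, 0, 4, 4, 5, 3, 6, 9, 5]
L[-3] = L[0]+L[-1] = 0+5 = 5 → [0, 0, 4, 4, 5, 3, 5, 9, 5]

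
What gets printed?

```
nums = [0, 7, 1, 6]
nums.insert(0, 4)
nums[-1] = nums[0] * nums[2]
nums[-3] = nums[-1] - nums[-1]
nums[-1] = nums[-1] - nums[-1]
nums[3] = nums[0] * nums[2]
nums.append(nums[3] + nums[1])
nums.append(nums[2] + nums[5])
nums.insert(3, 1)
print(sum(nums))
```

5

insert 4 at 0 → [4, 0, 7, 1, 6]
nums[-1] = nums[0]*nums[2] = 4*7 = 28 → [4, 0, 7, 1, 28]
nums[-3] = nums[-1]-nums[-1] = 28-28 = 0 → [4, 0, 0, 1, 28]
nums[-1] = nums[-1]-nums[-1] = 28-28 = 0 → [4, 0, 0, 1, 0]
nums[3] = nums[0]*nums[2] = 4*0 = 0 → [4, 0, 0, 0, 0]
append nums[3]+nums[1] = 0+0 = 0 → [4, 0, 0, 0, 0, 0]
append nums[2]+nums[5] = 0+0 = 0 → [4, 0, 0, 0, 0, 0, 0]
insert 1 at 3 → [4, 0, 0, 1, 0, 0, 0, 0]
sum = 5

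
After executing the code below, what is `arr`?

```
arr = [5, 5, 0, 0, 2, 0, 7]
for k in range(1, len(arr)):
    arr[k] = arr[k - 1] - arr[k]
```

k=1: arr[1] = 5-5 = 0 → [5, 0, 0, 0, 2, 0, 7]
k=2: arr[2] = 0-0 = 0 → [5, 0, 0, 0, 2, 0, 7]
k=3: arr[3] = 0-0 = 0 → [5, 0, 0, 0, 2, 0, 7]
k=4: arr[4] = 0-2 = -2 → [5, 0, 0, 0, -2, 0, 7]
k=5: arr[5] = (-2)-0 = -2 → [5, 0, 0, 0, -2, -2, 7]
k=6: arr[6] = (-2)-7 = -9 → [5, 0, 0, 0, -2, -2, -9]

[5, 0, 0, 0, -2, -2, -9]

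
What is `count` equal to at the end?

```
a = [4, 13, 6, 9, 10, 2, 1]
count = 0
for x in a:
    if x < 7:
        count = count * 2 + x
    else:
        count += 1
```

77

x=4: <7, count = 0*2+4 = 4
x=13: not <7, count = 4+1 = 5
x=6: <7, count = 5*2+6 = 16
x=9: not <7, count = 16+1 = 17
x=10: not <7, count = 17+1 = 18
x=2: <7, count = 18*2+2 = 38
x=1: <7, count = 38*2+1 = 77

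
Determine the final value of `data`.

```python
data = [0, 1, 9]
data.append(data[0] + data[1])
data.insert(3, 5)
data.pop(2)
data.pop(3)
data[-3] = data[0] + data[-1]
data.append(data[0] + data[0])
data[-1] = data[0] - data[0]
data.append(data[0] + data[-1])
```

[5, 1, 5, 0, 5]

append data[0]+data[1] = 0+1 = 1 → [0, 1, 9, 1]
insert 5 at 3 → [0, 1, 9, 5, 1]
pop(2) removes 9 → [0, 1, 5, 1]
pop(3) removes 1 → [0, 1, 5]
data[-3] = data[0]+data[-1] = 0+5 = 5 → [5, 1, 5]
append data[0]+data[0] = 5+5 = 10 → [5, 1, 5, 10]
data[-1] = data[0]-data[0] = 5-5 = 0 → [5, 1, 5, 0]
append data[0]+data[-1] = 5+0 = 5 → [5, 1, 5, 0, 5]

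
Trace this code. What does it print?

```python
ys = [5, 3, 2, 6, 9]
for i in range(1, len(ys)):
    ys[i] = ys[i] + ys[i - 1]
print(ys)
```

[5, 8, 10, 16, 25]

i=1: ys[1] = 3+5 = 8 → [5, 8, 2, 6, 9]
i=2: ys[2] = 2+8 = 10 → [5, 8, 10, 6, 9]
i=3: ys[3] = 6+10 = 16 → [5, 8, 10, 16, 9]
i=4: ys[4] = 9+16 = 25 → [5, 8, 10, 16, 25]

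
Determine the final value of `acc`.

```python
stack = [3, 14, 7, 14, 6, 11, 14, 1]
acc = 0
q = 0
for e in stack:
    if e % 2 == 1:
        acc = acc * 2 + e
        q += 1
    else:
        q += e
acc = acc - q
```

23

e=3: odd, acc = 0*2+3 = 3; q=1
e=14: not odd; q=15
e=7: odd, acc = 3*2+7 = 13; q=16
e=14: not odd; q=30
e=6: not odd; q=36
e=11: odd, acc = 13*2+11 = 37; q=37
e=14: not odd; q=51
e=1: odd, acc = 37*2+1 = 75; q=52
acc-q = 75-52 = 23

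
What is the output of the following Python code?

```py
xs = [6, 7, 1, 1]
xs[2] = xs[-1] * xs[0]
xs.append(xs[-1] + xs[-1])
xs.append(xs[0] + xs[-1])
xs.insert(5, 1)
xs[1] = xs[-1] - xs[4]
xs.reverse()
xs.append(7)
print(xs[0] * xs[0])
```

64

xs[2] = xs[-1]*xs[0] = 1*6 = 6 → [6, 7, 6, 1]
append xs[-1]+xs[-1] = 1+1 = 2 → [6, 7, 6, 1, 2]
append xs[0]+xs[-1] = 6+2 = 8 → [6, 7, 6, 1, 2, 8]
insert 1 at 5 → [6, 7, 6, 1, 2, 1, 8]
xs[1] = xs[-1]-xs[4] = 8-2 = 6 → [6, 6, 6, 1, 2, 1, 8]
reverse → [8, 1, 2, 1, 6, 6, 6]
append 7 → [8, 1, 2, 1, 6, 6, 6, 7]
xs[0]*xs[0] = 8*8 = 64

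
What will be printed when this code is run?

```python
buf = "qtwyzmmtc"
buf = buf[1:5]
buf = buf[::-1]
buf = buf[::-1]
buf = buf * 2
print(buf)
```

twyztwyz

slice [1:5] → 'twyz'
reverse → 'zywt'
reverse → 'twyz'
repeat ×2 → 'twyztwyz'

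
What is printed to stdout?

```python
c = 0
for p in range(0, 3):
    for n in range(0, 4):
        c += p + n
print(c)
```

30

p=0,n=0: c = 0+0 = 0
p=0,n=1: c = 0+1 = 1
p=0,n=2: c = 1+2 = 3
p=0,n=3: c = 3+3 = 6
p=1,n=0: c = 6+1 = 7
p=1,n=1: c = 7+2 = 9
p=1,n=2: c = 9+3 = 12
p=1,n=3: c = 12+4 = 16
p=2,n=0: c = 16+2 = 18
p=2,n=1: c = 18+3 = 21
p=2,n=2: c = 21+4 = 25
p=2,n=3: c = 25+5 = 30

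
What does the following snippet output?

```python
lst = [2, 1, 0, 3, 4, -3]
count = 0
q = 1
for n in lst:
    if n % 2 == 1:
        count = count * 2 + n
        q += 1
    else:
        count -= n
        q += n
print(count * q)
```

n=2: not odd, count = 0-2 = -2; q=3
n=1: odd, count = (-2)*2+1 = -3; q=4
n=0: not odd, count = (-3)-0 = -3; q=4
n=3: odd, count = (-3)*2+3 = -3; q=5
n=4: not odd, count = (-3)-4 = -7; q=9
n=-3: odd, count = (-7)*2+(-3) = -17; q=10
count*q = (-17)*10 = -170

-170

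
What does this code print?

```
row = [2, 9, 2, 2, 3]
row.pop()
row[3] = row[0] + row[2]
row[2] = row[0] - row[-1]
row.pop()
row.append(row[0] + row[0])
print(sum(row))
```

pop() removes 3 → [2, 9, 2, 2]
row[3] = row[0]+row[2] = 2+2 = 4 → [2, 9, 2, 4]
row[2] = row[0]-row[-1] = 2-4 = -2 → [2, 9, -2, 4]
pop() removes 4 → [2, 9, -2]
append row[0]+row[0] = 2+2 = 4 → [2, 9, -2, 4]
sum = 13

13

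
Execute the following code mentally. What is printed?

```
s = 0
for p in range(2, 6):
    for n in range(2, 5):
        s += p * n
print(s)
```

126

p=2,n=2: s = 0+4 = 4
p=2,n=3: s = 4+6 = 10
p=2,n=4: s = 10+8 = 18
p=3,n=2: s = 18+6 = 24
p=3,n=3: s = 24+9 = 33
p=3,n=4: s = 33+12 = 45
p=4,n=2: s = 45+8 = 53
p=4,n=3: s = 53+12 = 65
p=4,n=4: s = 65+16 = 81
p=5,n=2: s = 81+10 = 91
p=5,n=3: s = 91+15 = 106
p=5,n=4: s = 106+20 = 126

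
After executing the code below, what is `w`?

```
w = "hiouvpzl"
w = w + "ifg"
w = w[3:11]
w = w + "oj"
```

+ 'ifg' → 'hiouvpzlifg'
slice [3:11] → 'uvpzlifg'
+ 'oj' → 'uvpzlifgoj'

'uvpzlifgoj'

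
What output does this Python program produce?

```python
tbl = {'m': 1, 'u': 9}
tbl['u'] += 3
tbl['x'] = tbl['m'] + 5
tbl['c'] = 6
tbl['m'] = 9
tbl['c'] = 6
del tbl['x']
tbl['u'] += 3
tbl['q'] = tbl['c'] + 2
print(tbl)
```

{'m': 9, 'u': 15, 'c': 6, 'q': 8}

tbl['u'] = 9+3 = 12 → {'m': 1, 'u': 12}
tbl['x'] = tbl['m']+5 = 6 → {'m': 1, 'u': 12, 'x': 6}
tbl['c'] = 6 → {'m': 1, 'u': 12, 'x': 6, 'c': 6}
tbl['m'] = 9 → {'m': 9, 'u': 12, 'x': 6, 'c': 6}
tbl['c'] = 6 → {'m': 9, 'u': 12, 'x': 6, 'c': 6}
del 'x' → {'m': 9, 'u': 12, 'c': 6}
tbl['u'] = 12+3 = 15 → {'m': 9, 'u': 15, 'c': 6}
tbl['q'] = tbl['c']+2 = 8 → {'m': 9, 'u': 15, 'c': 6, 'q': 8}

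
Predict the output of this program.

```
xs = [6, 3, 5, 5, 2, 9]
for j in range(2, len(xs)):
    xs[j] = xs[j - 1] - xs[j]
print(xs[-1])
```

j=2: xs[2] = 3-5 = -2 → [6, 3, -2, 5, 2, 9]
j=3: xs[3] = (-2)-5 = -7 → [6, 3, -2, -7, 2, 9]
j=4: xs[4] = (-7)-2 = -9 → [6, 3, -2, -7, -9, 9]
j=5: xs[5] = (-9)-9 = -18 → [6, 3, -2, -7, -9, -18]

-18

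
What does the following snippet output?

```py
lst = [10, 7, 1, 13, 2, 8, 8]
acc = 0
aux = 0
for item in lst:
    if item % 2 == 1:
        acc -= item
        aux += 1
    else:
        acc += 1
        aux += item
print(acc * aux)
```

item=10: not odd, acc = 0+1 = 1; aux=10
item=7: odd, acc = 1-7 = -6; aux=11
item=1: odd, acc = (-6)-1 = -7; aux=12
item=13: odd, acc = (-7)-13 = -20; aux=13
item=2: not odd, acc = (-20)+1 = -19; aux=15
item=8: not odd, acc = (-19)+1 = -18; aux=23
item=8: not odd, acc = (-18)+1 = -17; aux=31
acc*aux = (-17)*31 = -527

-527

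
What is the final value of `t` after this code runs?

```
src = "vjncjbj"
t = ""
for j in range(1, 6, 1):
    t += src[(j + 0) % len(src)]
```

'jncjb'

j=1: add src[1]='j' → 'j'
j=2: add src[2]='n' → 'jn'
j=3: add src[3]='c' → 'jnc'
j=4: add src[4]='j' → 'jncj'
j=5: add src[5]='b' → 'jncjb'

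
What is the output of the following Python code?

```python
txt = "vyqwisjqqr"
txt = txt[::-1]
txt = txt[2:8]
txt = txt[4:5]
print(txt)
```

w

reverse → 'rqqjsiwqyv'
slice [2:8] → 'qjsiwq'
slice [4:5] → 'w'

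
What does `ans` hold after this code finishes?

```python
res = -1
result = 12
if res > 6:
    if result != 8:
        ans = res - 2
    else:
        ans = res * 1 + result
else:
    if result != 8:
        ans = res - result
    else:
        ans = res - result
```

res=-1, result=12
res > 6 is False; result != 8 is True
→ ans = res - result = -13

-13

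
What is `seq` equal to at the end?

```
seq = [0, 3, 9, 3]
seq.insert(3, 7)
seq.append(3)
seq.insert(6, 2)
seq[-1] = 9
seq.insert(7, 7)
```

[0, 3, 9, 7, 3, 3, 9, 7]

insert 7 at 3 → [0, 3, 9, 7, 3]
append 3 → [0, 3, 9, 7, 3, 3]
insert 2 at 6 → [0, 3, 9, 7, 3, 3, 2]
seq[-1] = 9 → [0, 3, 9, 7, 3, 3, 9]
insert 7 at 7 → [0, 3, 9, 7, 3, 3, 9, 7]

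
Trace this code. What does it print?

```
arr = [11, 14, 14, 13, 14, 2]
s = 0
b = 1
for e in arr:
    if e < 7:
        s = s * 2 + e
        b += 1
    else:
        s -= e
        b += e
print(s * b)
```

-8840

e=11: not <7, s = 0-11 = -11; b=12
e=14: not <7, s = (-11)-14 = -25; b=26
e=14: not <7, s = (-25)-14 = -39; b=40
e=13: not <7, s = (-39)-13 = -52; b=53
e=14: not <7, s = (-52)-14 = -66; b=67
e=2: <7, s = (-66)*2+2 = -130; b=68
s*b = (-130)*68 = -8840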